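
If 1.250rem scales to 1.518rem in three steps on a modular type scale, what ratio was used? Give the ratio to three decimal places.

r³ = 1.518 / 1.250, so r = (1.518/1.250)^(1/3).
r = 1.2144^(1/3) ≈ 1.0669

1.067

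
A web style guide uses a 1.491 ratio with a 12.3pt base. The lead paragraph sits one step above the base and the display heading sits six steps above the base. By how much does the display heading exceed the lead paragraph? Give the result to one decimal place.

Step 1: 12.3 × 1.491 = 18.339pt
Step 6: 12.3 × 1.491⁶ = 135.136pt
Difference: 135.136 − 18.339 = 116.797pt

116.8pt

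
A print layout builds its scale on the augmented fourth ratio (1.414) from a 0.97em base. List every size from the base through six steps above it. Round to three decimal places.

0.970em, 1.372em, 1.939em, 2.742em, 3.878em, 5.483em, 7.753em

Step 0: 0.97em
Step 1: 0.97 × 1.414 = 1.372
Step 2: 0.97 × 1.414² = 1.939
Step 3: 0.97 × 1.414³ = 2.742
Step 4: 0.97 × 1.414⁴ = 3.878
Step 5: 0.97 × 1.414⁵ = 5.483
Step 6: 0.97 × 1.414⁶ = 7.753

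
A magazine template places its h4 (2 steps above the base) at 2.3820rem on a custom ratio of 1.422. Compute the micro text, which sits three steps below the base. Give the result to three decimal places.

Moving from step +2 to step -3 is 5 steps down, so divide by r⁵.
2.3820 ÷ 1.422⁵ = 2.3820 ÷ 5.81431 ≈ 0.410

0.410rem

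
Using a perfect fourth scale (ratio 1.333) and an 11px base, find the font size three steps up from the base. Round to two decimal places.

26.05px

Every step multiplies by the scale ratio.
11.0 × 1.333³ = 11.0 × 2.36859 ≈ 26.05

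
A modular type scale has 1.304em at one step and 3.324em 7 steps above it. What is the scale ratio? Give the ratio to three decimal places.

r⁷ = 3.324 / 1.304, so r = (3.324/1.304)^(1/7).
r = 2.5491^(1/7) ≈ 1.1430

1.143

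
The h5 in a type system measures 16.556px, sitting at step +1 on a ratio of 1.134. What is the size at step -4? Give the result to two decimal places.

16.556 ÷ 1.134⁵ = 16.556 ÷ 1.87528 ≈ 8.829

8.83px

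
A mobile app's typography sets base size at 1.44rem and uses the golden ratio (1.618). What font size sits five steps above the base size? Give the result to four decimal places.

A modular type scale is a geometric sequence: sizeₙ = base × rⁿ.
1.44 × 1.618⁵ = 1.44 × 11.08901 ≈ 15.9682

15.9682rem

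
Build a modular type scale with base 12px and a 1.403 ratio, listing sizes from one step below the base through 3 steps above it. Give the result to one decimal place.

8.6px, 12.0px, 16.8px, 23.6px, 33.1px

Step -1: 12.0 ÷ 1.403 = 8.6
Step 0: 12px
Step 1: 12.0 × 1.403 = 16.8
Step 2: 12.0 × 1.403² = 23.6
Step 3: 12.0 × 1.403³ = 33.1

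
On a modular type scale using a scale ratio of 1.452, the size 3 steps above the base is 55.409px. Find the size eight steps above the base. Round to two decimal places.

357.61px

Moving from step +3 to step +8 is 5 steps up, so multiply by r⁵.
55.409 × 1.452⁵ = 55.409 × 6.45406 ≈ 357.613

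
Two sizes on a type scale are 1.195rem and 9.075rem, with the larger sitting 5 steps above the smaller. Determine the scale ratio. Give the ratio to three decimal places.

r⁵ = 9.075 / 1.195, so r = (9.075/1.195)^(1/5).
r = 7.5941^(1/5) ≈ 1.5000

1.500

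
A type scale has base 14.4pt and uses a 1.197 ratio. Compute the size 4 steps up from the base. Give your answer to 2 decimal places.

29.56pt

Each step on a modular scale multiplies by the ratio, so the size n steps from the base is base × ratioⁿ.
14.4 × 1.197⁴ = 14.4 × 2.05294 ≈ 29.56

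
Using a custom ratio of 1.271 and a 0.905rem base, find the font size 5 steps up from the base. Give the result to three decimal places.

0.905 × 1.271⁵ = 0.905 × 3.31686 ≈ 3.002

3.002rem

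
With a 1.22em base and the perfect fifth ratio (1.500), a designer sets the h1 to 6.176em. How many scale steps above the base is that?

1.500ⁿ = 6.176 / 1.22 = 5.0623
n = ln(5.0623) / ln(1.500) = 1.6218 / 0.4055 ≈ 4.00

4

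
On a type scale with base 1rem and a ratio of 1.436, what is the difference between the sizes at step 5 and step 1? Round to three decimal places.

Step 1: 1.0 × 1.436 = 1.43600rem
Step 5: 1.0 × 1.436⁵ = 6.10622rem
Difference: 6.10622 − 1.43600 = 4.67022rem

4.670rem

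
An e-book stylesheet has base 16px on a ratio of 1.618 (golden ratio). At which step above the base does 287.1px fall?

6

1.618ⁿ = 287.1 / 16 = 17.9438
n = ln(17.9438) / ln(1.618) = 2.8872 / 0.4812 ≈ 6.00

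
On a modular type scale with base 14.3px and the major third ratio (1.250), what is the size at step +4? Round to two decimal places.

34.91px

Every step multiplies by the scale ratio.
14.3 × 1.250⁴ = 14.3 × 2.44141 ≈ 34.91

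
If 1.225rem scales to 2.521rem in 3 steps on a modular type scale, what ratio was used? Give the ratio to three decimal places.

r³ = 2.521 / 1.225, so r = (2.521/1.225)^(1/3).
r = 2.0580^(1/3) ≈ 1.2720

1.272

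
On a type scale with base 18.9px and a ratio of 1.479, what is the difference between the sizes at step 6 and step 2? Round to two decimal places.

156.48px

Step 2: 18.9 × 1.479² = 41.3426px
Step 6: 18.9 × 1.479⁶ = 197.8203px
Difference: 197.8203 − 41.3426 = 156.4777px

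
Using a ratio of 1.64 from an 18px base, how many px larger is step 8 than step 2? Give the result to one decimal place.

893.5px

Step 2: 18.0 × 1.64² = 48.413px
Step 8: 18.0 × 1.64⁸ = 941.940px
Difference: 941.940 − 48.413 = 893.527px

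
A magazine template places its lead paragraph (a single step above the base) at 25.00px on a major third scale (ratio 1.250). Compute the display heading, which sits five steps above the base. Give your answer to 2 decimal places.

61.04px

Moving from step +1 to step +5 is 4 steps up, so multiply by r⁴.
25.00 × 1.250⁴ = 25.00 × 2.44141 ≈ 61.035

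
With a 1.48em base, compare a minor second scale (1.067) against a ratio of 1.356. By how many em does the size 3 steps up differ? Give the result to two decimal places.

1.89em

Minor second: 1.48 × 1.067³ = 1.7979em
At 1.356: 1.48 × 1.356³ = 3.6901em
Difference: 3.6901 − 1.7979 = 1.8922em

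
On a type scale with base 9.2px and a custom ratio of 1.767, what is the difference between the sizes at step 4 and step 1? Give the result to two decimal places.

73.43px

Step 1: 9.2 × 1.767 = 16.2564px
Step 4: 9.2 × 1.767⁴ = 89.6879px
Difference: 89.6879 − 16.2564 = 73.4315px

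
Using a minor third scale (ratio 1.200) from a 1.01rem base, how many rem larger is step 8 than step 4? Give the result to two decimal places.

Step 4: 1.01 × 1.200⁴ = 2.0943rem
Step 8: 1.01 × 1.200⁸ = 4.3428rem
Difference: 4.3428 − 2.0943 = 2.2485rem

2.25rem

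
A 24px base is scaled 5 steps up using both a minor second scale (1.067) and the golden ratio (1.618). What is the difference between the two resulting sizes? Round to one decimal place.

Minor second: 24.0 × 1.067⁵ = 33.192px
Golden ratio: 24.0 × 1.618⁵ = 266.136px
Difference: 266.136 − 33.192 = 232.944px

232.9px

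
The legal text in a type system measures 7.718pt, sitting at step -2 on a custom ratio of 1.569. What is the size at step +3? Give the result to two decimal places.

73.39pt

The gap is 3 − (-2) = 5 steps, so the factor is 1.569^5.
7.718 × 1.569⁵ = 7.718 × 9.50856 ≈ 73.387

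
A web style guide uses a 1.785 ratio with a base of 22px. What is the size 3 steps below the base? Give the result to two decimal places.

3.87px

Each step on a modular scale multiplies by the ratio, so the size n steps from the base is base × ratioⁿ.
22.0 ÷ 1.785³ = 22.0 ÷ 5.68741 ≈ 3.87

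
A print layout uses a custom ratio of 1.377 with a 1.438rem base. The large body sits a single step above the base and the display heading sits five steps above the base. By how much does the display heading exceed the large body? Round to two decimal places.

5.14rem

Step 1: 1.438 × 1.377 = 1.9801rem
Step 5: 1.438 × 1.377⁵ = 7.1192rem
Difference: 7.1192 − 1.9801 = 5.1391rem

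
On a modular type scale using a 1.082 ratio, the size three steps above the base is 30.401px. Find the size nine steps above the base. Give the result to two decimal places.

30.401 × 1.082⁶ = 30.401 × 1.60459 ≈ 48.781

48.78px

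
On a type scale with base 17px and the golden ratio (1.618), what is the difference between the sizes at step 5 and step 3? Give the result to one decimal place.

116.5px

Step 3: 17.0 × 1.618³ = 72.009px
Step 5: 17.0 × 1.618⁵ = 188.513px
Difference: 188.513 − 72.009 = 116.504px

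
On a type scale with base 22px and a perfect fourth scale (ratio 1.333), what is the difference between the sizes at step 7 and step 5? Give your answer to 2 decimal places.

71.93px

Step 5: 22.0 × 1.333⁵ = 92.5920px
Step 7: 22.0 × 1.333⁷ = 164.5257px
Difference: 164.5257 − 92.5920 = 71.9337px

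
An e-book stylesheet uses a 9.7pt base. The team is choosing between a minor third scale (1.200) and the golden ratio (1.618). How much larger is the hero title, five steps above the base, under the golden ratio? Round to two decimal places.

Minor third: 9.7 × 1.200⁵ = 24.1367pt
Golden ratio: 9.7 × 1.618⁵ = 107.5634pt
Difference: 107.5634 − 24.1367 = 83.4267pt

83.43pt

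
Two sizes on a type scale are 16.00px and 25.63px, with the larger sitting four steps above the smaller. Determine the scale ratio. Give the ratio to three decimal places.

The ratio satisfies 16.00 × r⁴ = 25.63, so r = (25.63 / 16.00)^(1/4).
r = 1.6019^(1/4) ≈ 1.1250

1.125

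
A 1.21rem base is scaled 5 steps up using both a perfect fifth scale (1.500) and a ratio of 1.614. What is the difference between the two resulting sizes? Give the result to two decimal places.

4.06rem

Perfect fifth: 1.21 × 1.500⁵ = 9.1884rem
At 1.614: 1.21 × 1.614⁵ = 13.2527rem
Difference: 13.2527 − 9.1884 = 4.0643rem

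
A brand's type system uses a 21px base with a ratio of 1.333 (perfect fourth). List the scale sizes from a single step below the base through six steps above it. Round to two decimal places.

Step -1: 21.0 ÷ 1.333 = 15.75
Step 0: 21px
Step 1: 21.0 × 1.333 = 27.99
Step 2: 21.0 × 1.333² = 37.31
Step 3: 21.0 × 1.333³ = 49.74
Step 4: 21.0 × 1.333⁴ = 66.30
Step 5: 21.0 × 1.333⁵ = 88.38
Step 6: 21.0 × 1.333⁶ = 117.81

15.75px, 21.00px, 27.99px, 37.31px, 49.74px, 66.30px, 88.38px, 117.81px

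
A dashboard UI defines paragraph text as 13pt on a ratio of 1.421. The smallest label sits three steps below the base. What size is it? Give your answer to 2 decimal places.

4.53pt

13.0 ÷ 1.421³ = 13.0 ÷ 2.86934 ≈ 4.53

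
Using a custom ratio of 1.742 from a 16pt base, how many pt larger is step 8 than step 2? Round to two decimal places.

1308.21pt

Step 2: 16.0 × 1.742² = 48.5530pt
Step 8: 16.0 × 1.742⁸ = 1356.7667pt
Difference: 1356.7667 − 48.5530 = 1308.2137pt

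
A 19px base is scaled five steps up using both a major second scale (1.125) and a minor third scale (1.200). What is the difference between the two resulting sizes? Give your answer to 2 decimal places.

13.04px

Major second: 19.0 × 1.125⁵ = 34.2386px
Minor third: 19.0 × 1.200⁵ = 47.2781px
Difference: 47.2781 − 34.2386 = 13.0395px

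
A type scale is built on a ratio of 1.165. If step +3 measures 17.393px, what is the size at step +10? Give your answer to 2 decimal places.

17.393 × 1.165⁷ = 17.393 × 2.91260 ≈ 50.659

50.66px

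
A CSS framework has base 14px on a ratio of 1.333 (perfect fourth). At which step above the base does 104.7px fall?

7

1.333ⁿ = 104.7 / 14 = 7.4786
n = ln(7.4786) / ln(1.333) = 2.0120 / 0.2874 ≈ 7.00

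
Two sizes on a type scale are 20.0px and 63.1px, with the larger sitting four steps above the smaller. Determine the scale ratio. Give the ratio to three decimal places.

1.333

r⁴ = 63.1 / 20.0, so r = (63.1/20.0)^(1/4).
r = 3.1550^(1/4) ≈ 1.3328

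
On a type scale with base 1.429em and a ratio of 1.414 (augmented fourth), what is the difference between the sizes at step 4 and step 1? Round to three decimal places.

3.692em

Step 1: 1.429 × 1.414 = 2.02061em
Step 4: 1.429 × 1.414⁴ = 5.71255em
Difference: 5.71255 − 2.02061 = 3.69194em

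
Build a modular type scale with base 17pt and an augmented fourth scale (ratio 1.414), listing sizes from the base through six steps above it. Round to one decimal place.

17.0pt, 24.0pt, 34.0pt, 48.1pt, 68.0pt, 96.1pt, 135.9pt

Step 0: 17pt
Step 1: 17.0 × 1.414 = 24.0
Step 2: 17.0 × 1.414² = 34.0
Step 3: 17.0 × 1.414³ = 48.1
Step 4: 17.0 × 1.414⁴ = 68.0
Step 5: 17.0 × 1.414⁵ = 96.1
Step 6: 17.0 × 1.414⁶ = 135.9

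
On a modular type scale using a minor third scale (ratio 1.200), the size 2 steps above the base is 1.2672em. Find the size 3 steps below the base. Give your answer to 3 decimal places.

0.509em

The gap is -3 − (2) = -5 steps, so the factor is 1.200^-5.
1.2672 ÷ 1.200⁵ = 1.2672 ÷ 2.48832 ≈ 0.509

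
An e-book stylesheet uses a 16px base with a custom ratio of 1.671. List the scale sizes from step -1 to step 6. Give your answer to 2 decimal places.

9.58px, 16.00px, 26.74px, 44.68px, 74.65px, 124.75px, 208.45px, 348.32px

Step -1: 16.0 ÷ 1.671 = 9.58
Step 0: 16px
Step 1: 16.0 × 1.671 = 26.74
Step 2: 16.0 × 1.671² = 44.68
Step 3: 16.0 × 1.671³ = 74.65
Step 4: 16.0 × 1.671⁴ = 124.75
Step 5: 16.0 × 1.671⁵ = 208.45
Step 6: 16.0 × 1.671⁶ = 348.32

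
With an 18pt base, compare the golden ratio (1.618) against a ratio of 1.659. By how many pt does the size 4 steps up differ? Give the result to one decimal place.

Golden ratio: 18.0 × 1.618⁴ = 123.363pt
At 1.659: 18.0 × 1.659⁴ = 136.351pt
Difference: 136.351 − 123.363 = 12.988pt

13.0pt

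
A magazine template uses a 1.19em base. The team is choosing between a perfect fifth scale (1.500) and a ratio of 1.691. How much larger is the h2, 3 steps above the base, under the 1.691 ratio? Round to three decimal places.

Perfect fifth: 1.19 × 1.500³ = 4.01625em
At 1.691: 1.19 × 1.691³ = 5.75411em
Difference: 5.75411 − 4.01625 = 1.73786em

1.738em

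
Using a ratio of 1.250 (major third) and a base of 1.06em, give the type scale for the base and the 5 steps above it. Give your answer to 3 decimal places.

1.060em, 1.325em, 1.656em, 2.070em, 2.588em, 3.235em

Step 0: 1.06em
Step 1: 1.06 × 1.250 = 1.325
Step 2: 1.06 × 1.250² = 1.656
Step 3: 1.06 × 1.250³ = 2.070
Step 4: 1.06 × 1.250⁴ = 2.588
Step 5: 1.06 × 1.250⁵ = 3.235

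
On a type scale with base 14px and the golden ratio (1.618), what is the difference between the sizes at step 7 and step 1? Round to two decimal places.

383.77px

Step 1: 14.0 × 1.618 = 22.6520px
Step 7: 14.0 × 1.618⁷ = 406.4224px
Difference: 406.4224 − 22.6520 = 383.7704px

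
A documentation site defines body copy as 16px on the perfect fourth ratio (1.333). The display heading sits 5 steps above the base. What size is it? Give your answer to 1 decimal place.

Every step multiplies by the scale ratio.
16.0 × 1.333⁵ = 16.0 × 4.20873 ≈ 67.34

67.3px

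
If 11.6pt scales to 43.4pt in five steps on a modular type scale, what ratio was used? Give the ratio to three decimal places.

1.302

r⁵ = 43.4 / 11.6, so r = (43.4/11.6)^(1/5).
r = 3.7414^(1/5) ≈ 1.3020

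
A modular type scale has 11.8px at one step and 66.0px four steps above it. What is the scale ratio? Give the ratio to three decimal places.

1.538

The ratio satisfies 11.8 × r⁴ = 66.0, so r = (66.0 / 11.8)^(1/4).
r = 5.5932^(1/4) ≈ 1.5379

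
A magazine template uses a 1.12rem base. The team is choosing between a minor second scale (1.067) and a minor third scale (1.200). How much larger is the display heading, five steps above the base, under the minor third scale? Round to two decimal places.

1.24rem

Minor second: 1.12 × 1.067⁵ = 1.5490rem
Minor third: 1.12 × 1.200⁵ = 2.7869rem
Difference: 2.7869 − 1.5490 = 1.2379rem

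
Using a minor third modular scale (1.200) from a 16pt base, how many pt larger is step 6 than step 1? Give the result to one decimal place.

28.6pt

Step 1: 16.0 × 1.200 = 19.200pt
Step 6: 16.0 × 1.200⁶ = 47.776pt
Difference: 47.776 − 19.200 = 28.576pt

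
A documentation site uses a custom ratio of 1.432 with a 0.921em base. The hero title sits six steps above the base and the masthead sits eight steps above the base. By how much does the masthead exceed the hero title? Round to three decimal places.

Step 6: 0.921 × 1.432⁶ = 7.94178em
Step 8: 0.921 × 1.432⁸ = 16.28560em
Difference: 16.28560 − 7.94178 = 8.34382em

8.344em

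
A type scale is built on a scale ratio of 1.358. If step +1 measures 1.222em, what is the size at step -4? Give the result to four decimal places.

1.222 ÷ 1.358⁵ = 1.222 ÷ 4.61848 ≈ 0.2646

0.2646em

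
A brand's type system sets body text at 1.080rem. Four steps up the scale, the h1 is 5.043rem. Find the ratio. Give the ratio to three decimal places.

1.470

r⁴ = 5.043 / 1.080, so r = (5.043/1.080)^(1/4).
r = 4.6694^(1/4) ≈ 1.4700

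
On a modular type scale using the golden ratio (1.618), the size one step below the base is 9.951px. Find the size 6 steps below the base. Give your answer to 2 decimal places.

0.90px

9.951 ÷ 1.618⁵ = 9.951 ÷ 11.08901 ≈ 0.897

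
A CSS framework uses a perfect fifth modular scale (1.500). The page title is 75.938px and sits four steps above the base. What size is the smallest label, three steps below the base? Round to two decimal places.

Moving from step +4 to step -3 is 7 steps down, so divide by r⁷.
75.938 ÷ 1.500⁷ = 75.938 ÷ 17.08594 ≈ 4.444

4.44px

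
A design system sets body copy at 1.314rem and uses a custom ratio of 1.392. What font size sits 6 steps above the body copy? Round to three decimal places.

9.559rem

1.314 × 1.392⁶ = 1.314 × 7.27504 ≈ 9.559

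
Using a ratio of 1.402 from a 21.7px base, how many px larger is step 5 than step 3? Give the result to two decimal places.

57.74px

Step 3: 21.7 × 1.402³ = 59.8004px
Step 5: 21.7 × 1.402⁵ = 117.5438px
Difference: 117.5438 − 59.8004 = 57.7434px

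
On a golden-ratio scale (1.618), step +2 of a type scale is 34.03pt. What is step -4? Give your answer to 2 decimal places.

34.03 ÷ 1.618⁶ = 34.03 ÷ 17.94201 ≈ 1.897

1.90pt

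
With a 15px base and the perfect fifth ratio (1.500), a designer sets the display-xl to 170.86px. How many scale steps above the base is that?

1.500ⁿ = 170.86 / 15 = 11.3907
n = ln(11.3907) / ln(1.500) = 2.4328 / 0.4055 ≈ 6.00

6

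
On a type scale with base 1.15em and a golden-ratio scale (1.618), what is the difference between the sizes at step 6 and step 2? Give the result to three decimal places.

Step 2: 1.15 × 1.618² = 3.01061em
Step 6: 1.15 × 1.618⁶ = 20.63331em
Difference: 20.63331 − 3.01061 = 17.62270em

17.623em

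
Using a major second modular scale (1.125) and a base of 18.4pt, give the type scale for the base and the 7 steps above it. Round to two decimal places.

Step 0: 18.4pt
Step 1: 18.4 × 1.125 = 20.70
Step 2: 18.4 × 1.125² = 23.29
Step 3: 18.4 × 1.125³ = 26.20
Step 4: 18.4 × 1.125⁴ = 29.47
Step 5: 18.4 × 1.125⁵ = 33.16
Step 6: 18.4 × 1.125⁶ = 37.30
Step 7: 18.4 × 1.125⁷ = 41.96

18.40pt, 20.70pt, 23.29pt, 26.20pt, 29.47pt, 33.16pt, 37.30pt, 41.96pt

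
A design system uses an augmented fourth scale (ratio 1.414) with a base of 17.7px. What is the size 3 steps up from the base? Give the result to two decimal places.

50.04px

Each step on a modular scale multiplies by the ratio, so the size n steps from the base is base × ratioⁿ.
17.7 × 1.414³ = 17.7 × 2.82715 ≈ 50.04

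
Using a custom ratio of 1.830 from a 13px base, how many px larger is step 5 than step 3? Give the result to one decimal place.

187.1px

Step 3: 13.0 × 1.830³ = 79.670px
Step 5: 13.0 × 1.830⁵ = 266.808px
Difference: 266.808 − 79.670 = 187.138px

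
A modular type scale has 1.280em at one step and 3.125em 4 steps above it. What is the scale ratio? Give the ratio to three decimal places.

1.250

The ratio satisfies 1.280 × r⁴ = 3.125, so r = (3.125 / 1.280)^(1/4).
r = 2.4414^(1/4) ≈ 1.2500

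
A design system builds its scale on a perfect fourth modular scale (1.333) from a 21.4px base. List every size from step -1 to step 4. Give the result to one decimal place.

Step -1: 21.4 ÷ 1.333 = 16.1
Step 0: 21.4px
Step 1: 21.4 × 1.333 = 28.5
Step 2: 21.4 × 1.333² = 38.0
Step 3: 21.4 × 1.333³ = 50.7
Step 4: 21.4 × 1.333⁴ = 67.6

16.1px, 21.4px, 28.5px, 38.0px, 50.7px, 67.6px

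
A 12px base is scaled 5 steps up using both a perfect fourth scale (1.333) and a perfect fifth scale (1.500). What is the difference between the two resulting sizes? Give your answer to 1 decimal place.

40.6px

Perfect fourth: 12.0 × 1.333⁵ = 50.505px
Perfect fifth: 12.0 × 1.500⁵ = 91.125px
Difference: 91.125 − 50.505 = 40.620px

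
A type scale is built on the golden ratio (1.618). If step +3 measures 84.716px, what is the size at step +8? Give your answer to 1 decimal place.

939.4px

84.716 × 1.618⁵ = 84.716 × 11.08901 ≈ 939.416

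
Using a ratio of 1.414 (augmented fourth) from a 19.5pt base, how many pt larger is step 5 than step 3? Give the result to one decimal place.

55.1pt

Step 3: 19.5 × 1.414³ = 55.129pt
Step 5: 19.5 × 1.414⁵ = 110.225pt
Difference: 110.225 − 55.129 = 55.096pt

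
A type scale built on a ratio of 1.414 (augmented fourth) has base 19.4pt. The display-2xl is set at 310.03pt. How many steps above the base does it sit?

8

1.414ⁿ = 310.03 / 19.4 = 15.9809
n = ln(15.9809) / ln(1.414) = 2.7714 / 0.3464 ≈ 8.00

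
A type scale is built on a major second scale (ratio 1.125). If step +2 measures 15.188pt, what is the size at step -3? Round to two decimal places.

8.43pt

15.188 ÷ 1.125⁵ = 15.188 ÷ 1.80203 ≈ 8.428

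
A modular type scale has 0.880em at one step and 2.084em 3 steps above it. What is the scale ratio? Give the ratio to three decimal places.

1.333

The ratio satisfies 0.880 × r³ = 2.084, so r = (2.084 / 0.880)^(1/3).
r = 2.3682^(1/3) ≈ 1.3329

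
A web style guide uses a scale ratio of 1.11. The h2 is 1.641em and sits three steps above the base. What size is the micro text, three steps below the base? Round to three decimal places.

1.641 ÷ 1.11⁶ = 1.641 ÷ 1.87041 ≈ 0.877

0.877em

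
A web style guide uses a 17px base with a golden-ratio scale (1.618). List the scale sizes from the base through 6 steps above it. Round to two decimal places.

17.00px, 27.51px, 44.50px, 72.01px, 116.51px, 188.51px, 305.01px

Step 0: 17px
Step 1: 17.0 × 1.618 = 27.51
Step 2: 17.0 × 1.618² = 44.50
Step 3: 17.0 × 1.618³ = 72.01
Step 4: 17.0 × 1.618⁴ = 116.51
Step 5: 17.0 × 1.618⁵ = 188.51
Step 6: 17.0 × 1.618⁶ = 305.01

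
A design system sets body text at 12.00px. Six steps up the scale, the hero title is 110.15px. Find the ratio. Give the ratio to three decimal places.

r⁶ = 110.15 / 12.00, so r = (110.15/12.00)^(1/6).
r = 9.1792^(1/6) ≈ 1.4470

1.447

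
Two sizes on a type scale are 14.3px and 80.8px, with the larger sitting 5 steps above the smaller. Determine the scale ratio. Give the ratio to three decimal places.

1.414

r⁵ = 80.8 / 14.3, so r = (80.8/14.3)^(1/5).
r = 5.6503^(1/5) ≈ 1.4139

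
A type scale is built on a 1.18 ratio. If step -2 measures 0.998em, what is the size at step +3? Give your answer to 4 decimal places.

Moving from step -2 to step +3 is 5 steps up, so multiply by r⁵.
0.998 × 1.18⁵ = 0.998 × 2.28776 ≈ 2.2832

2.2832em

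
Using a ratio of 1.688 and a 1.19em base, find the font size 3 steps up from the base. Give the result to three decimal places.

Each step on a modular scale multiplies by the ratio, so the size n steps from the base is base × ratioⁿ.
1.19 × 1.688³ = 1.19 × 4.80969 ≈ 5.724

5.724em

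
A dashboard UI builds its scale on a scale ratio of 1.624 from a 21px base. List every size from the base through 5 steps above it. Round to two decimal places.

Step 0: 21px
Step 1: 21.0 × 1.624 = 34.10
Step 2: 21.0 × 1.624² = 55.38
Step 3: 21.0 × 1.624³ = 89.95
Step 4: 21.0 × 1.624⁴ = 146.07
Step 5: 21.0 × 1.624⁵ = 237.22

21.00px, 34.10px, 55.38px, 89.95px, 146.07px, 237.22px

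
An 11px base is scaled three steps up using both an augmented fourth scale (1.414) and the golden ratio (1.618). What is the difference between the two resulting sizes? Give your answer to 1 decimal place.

15.5px

Augmented fourth: 11.0 × 1.414³ = 31.099px
Golden ratio: 11.0 × 1.618³ = 46.594px
Difference: 46.594 − 31.099 = 15.495px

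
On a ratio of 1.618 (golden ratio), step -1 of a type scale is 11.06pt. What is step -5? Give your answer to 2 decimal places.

1.61pt

The gap is -5 − (-1) = -4 steps, so the factor is 1.618^-4.
11.06 ÷ 1.618⁴ = 11.06 ÷ 6.85353 ≈ 1.614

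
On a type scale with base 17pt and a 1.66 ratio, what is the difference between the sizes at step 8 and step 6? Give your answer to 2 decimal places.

624.49pt

Step 6: 17.0 × 1.66⁶ = 355.7111pt
Step 8: 17.0 × 1.66⁸ = 980.1976pt
Difference: 980.1976 − 355.7111 = 624.4865pt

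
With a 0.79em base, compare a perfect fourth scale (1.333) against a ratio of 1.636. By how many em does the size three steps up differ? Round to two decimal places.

Perfect fourth: 0.79 × 1.333³ = 1.8712em
At 1.636: 0.79 × 1.636³ = 3.4592em
Difference: 3.4592 − 1.8712 = 1.5880em

1.59em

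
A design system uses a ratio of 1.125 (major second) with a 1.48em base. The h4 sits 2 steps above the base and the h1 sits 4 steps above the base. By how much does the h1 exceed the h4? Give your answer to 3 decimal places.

Step 2: 1.48 × 1.125² = 1.87312em
Step 4: 1.48 × 1.125⁴ = 2.37067em
Difference: 2.37067 − 1.87312 = 0.49755em

0.498em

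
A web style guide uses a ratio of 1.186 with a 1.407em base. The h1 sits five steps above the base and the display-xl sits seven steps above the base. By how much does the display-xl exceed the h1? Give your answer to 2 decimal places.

1.34em

Step 5: 1.407 × 1.186⁵ = 3.3015em
Step 7: 1.407 × 1.186⁷ = 4.6439em
Difference: 4.6439 − 3.3015 = 1.3424em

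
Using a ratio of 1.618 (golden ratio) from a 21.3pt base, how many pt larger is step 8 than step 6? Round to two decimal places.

Step 6: 21.3 × 1.618⁶ = 382.1648pt
Step 8: 21.3 × 1.618⁸ = 1000.4785pt
Difference: 1000.4785 − 382.1648 = 618.3137pt

618.31pt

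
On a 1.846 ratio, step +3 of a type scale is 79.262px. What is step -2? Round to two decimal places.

3.70px

79.262 ÷ 1.846⁵ = 79.262 ÷ 21.43673 ≈ 3.697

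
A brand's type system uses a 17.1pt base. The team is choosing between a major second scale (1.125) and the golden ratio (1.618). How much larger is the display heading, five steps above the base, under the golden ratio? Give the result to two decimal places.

158.81pt

Major second: 17.1 × 1.125⁵ = 30.8148pt
Golden ratio: 17.1 × 1.618⁵ = 189.6220pt
Difference: 189.6220 − 30.8148 = 158.8072pt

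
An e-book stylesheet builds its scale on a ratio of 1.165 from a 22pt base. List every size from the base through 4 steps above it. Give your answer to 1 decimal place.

22.0pt, 25.6pt, 29.9pt, 34.8pt, 40.5pt

Step 0: 22pt
Step 1: 22.0 × 1.165 = 25.6
Step 2: 22.0 × 1.165² = 29.9
Step 3: 22.0 × 1.165³ = 34.8
Step 4: 22.0 × 1.165⁴ = 40.5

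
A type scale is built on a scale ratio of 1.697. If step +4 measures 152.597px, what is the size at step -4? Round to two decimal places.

The gap is -4 − (4) = -8 steps, so the factor is 1.697^-8.
152.597 ÷ 1.697⁸ = 152.597 ÷ 68.77882 ≈ 2.219

2.22px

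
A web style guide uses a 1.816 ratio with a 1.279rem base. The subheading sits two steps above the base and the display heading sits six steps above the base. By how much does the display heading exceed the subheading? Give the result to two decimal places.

Step 2: 1.279 × 1.816² = 4.2180rem
Step 6: 1.279 × 1.816⁶ = 45.8739rem
Difference: 45.8739 − 4.2180 = 41.6559rem

41.66rem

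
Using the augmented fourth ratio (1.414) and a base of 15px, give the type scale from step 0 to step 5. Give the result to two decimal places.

15.00px, 21.21px, 29.99px, 42.41px, 59.96px, 84.79px

Step 0: 15px
Step 1: 15.0 × 1.414 = 21.21
Step 2: 15.0 × 1.414² = 29.99
Step 3: 15.0 × 1.414³ = 42.41
Step 4: 15.0 × 1.414⁴ = 59.96
Step 5: 15.0 × 1.414⁵ = 84.79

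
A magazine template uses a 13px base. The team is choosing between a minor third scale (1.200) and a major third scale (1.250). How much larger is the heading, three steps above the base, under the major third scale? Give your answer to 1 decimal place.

Minor third: 13.0 × 1.200³ = 22.464px
Major third: 13.0 × 1.250³ = 25.391px
Difference: 25.391 − 22.464 = 2.927px

2.9px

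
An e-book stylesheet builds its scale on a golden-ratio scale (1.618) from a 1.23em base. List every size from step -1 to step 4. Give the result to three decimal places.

0.760em, 1.230em, 1.990em, 3.220em, 5.210em, 8.430em

Step -1: 1.23 ÷ 1.618 = 0.760
Step 0: 1.23em
Step 1: 1.23 × 1.618 = 1.990
Step 2: 1.23 × 1.618² = 3.220
Step 3: 1.23 × 1.618³ = 5.210
Step 4: 1.23 × 1.618⁴ = 8.430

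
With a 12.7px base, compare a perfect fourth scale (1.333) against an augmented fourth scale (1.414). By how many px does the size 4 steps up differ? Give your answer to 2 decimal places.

10.67px

Perfect fourth: 12.7 × 1.333⁴ = 40.0981px
Augmented fourth: 12.7 × 1.414⁴ = 50.7693px
Difference: 50.7693 − 40.0981 = 10.6712px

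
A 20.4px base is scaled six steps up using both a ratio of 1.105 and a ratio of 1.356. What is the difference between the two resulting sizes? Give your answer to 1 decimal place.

89.7px

At 1.105: 20.4 × 1.105⁶ = 37.137px
At 1.356: 20.4 × 1.356⁶ = 126.820px
Difference: 126.820 − 37.137 = 89.683px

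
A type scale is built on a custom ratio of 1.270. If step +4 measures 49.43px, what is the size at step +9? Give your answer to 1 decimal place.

163.3px

49.43 × 1.270⁵ = 49.43 × 3.30384 ≈ 163.309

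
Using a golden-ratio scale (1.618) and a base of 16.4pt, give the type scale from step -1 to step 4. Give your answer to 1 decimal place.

10.1pt, 16.4pt, 26.5pt, 42.9pt, 69.5pt, 112.4pt

Step -1: 16.4 ÷ 1.618 = 10.1
Step 0: 16.4pt
Step 1: 16.4 × 1.618 = 26.5
Step 2: 16.4 × 1.618² = 42.9
Step 3: 16.4 × 1.618³ = 69.5
Step 4: 16.4 × 1.618⁴ = 112.4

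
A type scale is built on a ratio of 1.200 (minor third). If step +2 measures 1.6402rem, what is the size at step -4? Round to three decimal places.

0.549rem

1.6402 ÷ 1.200⁶ = 1.6402 ÷ 2.98598 ≈ 0.549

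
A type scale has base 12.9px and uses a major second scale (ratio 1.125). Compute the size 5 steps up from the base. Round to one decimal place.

12.9 × 1.125⁵ = 12.9 × 1.80203 ≈ 23.25

23.2px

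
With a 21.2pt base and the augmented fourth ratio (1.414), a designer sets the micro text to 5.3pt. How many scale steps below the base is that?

4

1.414ⁿ = 21.2 / 5.3 = 4.0000
n = ln(4.0000) / ln(1.414) = 1.3863 / 0.3464 ≈ 4.00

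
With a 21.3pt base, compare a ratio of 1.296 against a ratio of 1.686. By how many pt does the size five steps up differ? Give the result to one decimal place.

At 1.296: 21.3 × 1.296⁵ = 77.876pt
At 1.686: 21.3 × 1.686⁵ = 290.180pt
Difference: 290.180 − 77.876 = 212.304pt

212.3pt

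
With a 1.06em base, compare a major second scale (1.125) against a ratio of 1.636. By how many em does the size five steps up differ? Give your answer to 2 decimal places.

10.51em

Major second: 1.06 × 1.125⁵ = 1.9102em
At 1.636: 1.06 × 1.636⁵ = 12.4229em
Difference: 12.4229 − 1.9102 = 10.5127em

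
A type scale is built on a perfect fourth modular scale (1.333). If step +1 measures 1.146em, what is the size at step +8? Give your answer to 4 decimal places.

1.146 × 1.333⁷ = 1.146 × 7.47844 ≈ 8.5703

8.5703em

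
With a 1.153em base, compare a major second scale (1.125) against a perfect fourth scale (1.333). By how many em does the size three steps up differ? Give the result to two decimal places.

Major second: 1.153 × 1.125³ = 1.6417em
Perfect fourth: 1.153 × 1.333³ = 2.7310em
Difference: 2.7310 − 1.6417 = 1.0893em

1.09em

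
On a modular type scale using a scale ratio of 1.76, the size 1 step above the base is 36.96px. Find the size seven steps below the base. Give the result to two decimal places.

36.96 ÷ 1.76⁸ = 36.96 ÷ 92.06644 ≈ 0.401

0.40px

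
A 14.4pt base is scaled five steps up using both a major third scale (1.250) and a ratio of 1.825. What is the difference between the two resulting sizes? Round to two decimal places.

247.58pt

Major third: 14.4 × 1.250⁵ = 43.9453pt
At 1.825: 14.4 × 1.825⁵ = 291.5257pt
Difference: 291.5257 − 43.9453 = 247.5804pt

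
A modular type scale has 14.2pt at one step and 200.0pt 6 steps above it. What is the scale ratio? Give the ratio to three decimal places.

r⁶ = 200.0 / 14.2, so r = (200.0/14.2)^(1/6).
r = 14.0845^(1/6) ≈ 1.5540

1.554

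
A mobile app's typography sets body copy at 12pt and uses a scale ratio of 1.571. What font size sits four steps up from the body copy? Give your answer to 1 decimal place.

12.0 × 1.571⁴ = 12.0 × 6.09123 ≈ 73.09

73.1pt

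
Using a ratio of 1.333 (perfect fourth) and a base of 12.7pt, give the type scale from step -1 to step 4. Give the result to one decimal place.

9.5pt, 12.7pt, 16.9pt, 22.6pt, 30.1pt, 40.1pt

Step -1: 12.7 ÷ 1.333 = 9.5
Step 0: 12.7pt
Step 1: 12.7 × 1.333 = 16.9
Step 2: 12.7 × 1.333² = 22.6
Step 3: 12.7 × 1.333³ = 30.1
Step 4: 12.7 × 1.333⁴ = 40.1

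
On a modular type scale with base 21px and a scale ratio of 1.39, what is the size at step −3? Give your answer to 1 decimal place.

21.0 ÷ 1.39³ = 21.0 ÷ 2.68562 ≈ 7.82

7.8px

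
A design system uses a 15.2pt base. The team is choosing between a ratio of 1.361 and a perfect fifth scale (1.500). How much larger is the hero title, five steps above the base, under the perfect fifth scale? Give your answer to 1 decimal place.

44.4pt

At 1.361: 15.2 × 1.361⁵ = 70.980pt
Perfect fifth: 15.2 × 1.500⁵ = 115.425pt
Difference: 115.425 − 70.980 = 44.445pt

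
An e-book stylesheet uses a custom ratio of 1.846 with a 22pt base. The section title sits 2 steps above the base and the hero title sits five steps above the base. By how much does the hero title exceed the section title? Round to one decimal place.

396.6pt

Step 2: 22.0 × 1.846² = 74.970pt
Step 5: 22.0 × 1.846⁵ = 471.608pt
Difference: 471.608 − 74.970 = 396.638pt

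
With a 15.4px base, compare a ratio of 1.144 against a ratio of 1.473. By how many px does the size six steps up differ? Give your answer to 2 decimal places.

122.78px

At 1.144: 15.4 × 1.144⁶ = 34.5205px
At 1.473: 15.4 × 1.473⁶ = 157.3031px
Difference: 157.3031 − 34.5205 = 122.7826px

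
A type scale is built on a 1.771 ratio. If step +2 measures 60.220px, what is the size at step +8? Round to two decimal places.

1858.03px

The gap is 8 − (2) = 6 steps, so the factor is 1.771^6.
60.220 × 1.771⁶ = 60.220 × 30.85399 ≈ 1858.027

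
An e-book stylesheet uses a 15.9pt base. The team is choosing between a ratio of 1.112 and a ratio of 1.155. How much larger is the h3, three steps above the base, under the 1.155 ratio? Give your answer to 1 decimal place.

2.6pt

At 1.112: 15.9 × 1.112³ = 21.863pt
At 1.155: 15.9 × 1.155³ = 24.499pt
Difference: 24.499 − 21.863 = 2.636pt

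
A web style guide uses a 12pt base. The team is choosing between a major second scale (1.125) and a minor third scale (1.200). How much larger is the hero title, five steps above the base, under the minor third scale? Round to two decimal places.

8.24pt

Major second: 12.0 × 1.125⁵ = 21.6244pt
Minor third: 12.0 × 1.200⁵ = 29.8598pt
Difference: 29.8598 − 21.6244 = 8.2354pt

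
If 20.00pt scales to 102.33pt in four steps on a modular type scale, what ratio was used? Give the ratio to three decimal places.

1.504

The ratio satisfies 20.00 × r⁴ = 102.33, so r = (102.33 / 20.00)^(1/4).
r = 5.1165^(1/4) ≈ 1.5040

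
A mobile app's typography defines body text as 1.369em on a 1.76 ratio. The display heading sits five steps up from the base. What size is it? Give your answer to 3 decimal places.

23.119em

1.369 × 1.76⁵ = 1.369 × 16.88742 ≈ 23.119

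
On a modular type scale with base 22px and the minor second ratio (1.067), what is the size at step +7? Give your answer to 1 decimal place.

34.6px

A modular type scale is a geometric sequence: sizeₙ = base × rⁿ.
22.0 × 1.067⁷ = 22.0 × 1.57453 ≈ 34.64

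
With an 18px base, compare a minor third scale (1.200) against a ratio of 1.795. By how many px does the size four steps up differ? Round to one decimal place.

149.5px

Minor third: 18.0 × 1.200⁴ = 37.325px
At 1.795: 18.0 × 1.795⁴ = 186.866px
Difference: 186.866 − 37.325 = 149.541px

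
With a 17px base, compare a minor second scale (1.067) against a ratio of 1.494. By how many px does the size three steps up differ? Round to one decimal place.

36.0px

Minor second: 17.0 × 1.067³ = 20.651px
At 1.494: 17.0 × 1.494³ = 56.689px
Difference: 56.689 − 20.651 = 36.038px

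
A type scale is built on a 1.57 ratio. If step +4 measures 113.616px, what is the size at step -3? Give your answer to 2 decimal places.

Moving from step +4 to step -3 is 7 steps down, so divide by r⁷.
113.616 ÷ 1.57⁷ = 113.616 ÷ 23.51243 ≈ 4.832

4.83px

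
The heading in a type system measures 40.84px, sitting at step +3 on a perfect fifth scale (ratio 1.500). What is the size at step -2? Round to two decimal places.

40.84 ÷ 1.500⁵ = 40.84 ÷ 7.59375 ≈ 5.378

5.38px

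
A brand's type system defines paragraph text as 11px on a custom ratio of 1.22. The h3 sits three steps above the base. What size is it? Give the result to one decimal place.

20.0px

Every step multiplies by the scale ratio.
11.0 × 1.22³ = 11.0 × 1.81585 ≈ 19.97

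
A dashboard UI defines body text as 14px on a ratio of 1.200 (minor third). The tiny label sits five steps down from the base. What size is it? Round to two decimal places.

5.63px

14.0 ÷ 1.200⁵ = 14.0 ÷ 2.48832 ≈ 5.63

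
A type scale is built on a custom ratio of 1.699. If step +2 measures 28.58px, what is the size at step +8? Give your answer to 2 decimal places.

28.58 × 1.699⁶ = 28.58 × 24.05250 ≈ 687.421

687.42px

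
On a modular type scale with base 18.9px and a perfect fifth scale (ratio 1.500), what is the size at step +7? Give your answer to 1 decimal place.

Every step multiplies by the scale ratio.
18.9 × 1.500⁷ = 18.9 × 17.08594 ≈ 322.92

322.9px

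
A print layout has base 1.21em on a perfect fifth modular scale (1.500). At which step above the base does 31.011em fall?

8

1.500ⁿ = 31.011 / 1.21 = 25.6289
n = ln(25.6289) / ln(1.500) = 3.2437 / 0.4055 ≈ 8.00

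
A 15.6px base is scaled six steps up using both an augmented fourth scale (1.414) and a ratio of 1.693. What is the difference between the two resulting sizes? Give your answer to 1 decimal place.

Augmented fourth: 15.6 × 1.414⁶ = 124.687px
At 1.693: 15.6 × 1.693⁶ = 367.338px
Difference: 367.338 − 124.687 = 242.651px

242.7px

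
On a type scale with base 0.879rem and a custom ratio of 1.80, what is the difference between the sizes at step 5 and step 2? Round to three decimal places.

Step 2: 0.879 × 1.80² = 2.84796rem
Step 5: 0.879 × 1.80⁵ = 16.60930rem
Difference: 16.60930 − 2.84796 = 13.76134rem

13.761rem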